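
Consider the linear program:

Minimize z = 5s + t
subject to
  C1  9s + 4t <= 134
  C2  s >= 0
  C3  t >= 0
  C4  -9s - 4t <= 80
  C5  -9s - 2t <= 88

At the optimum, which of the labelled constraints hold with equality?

Extreme points and z = 5s + t:
  (0, 67/2) → z = 67/2
  (134/9, 0) → z = 670/9
  (0, 0) → z = 0

The minimum is at (0, 0). Substituting into each constraint, equality holds for C2 and C3; the remaining constraints have slack.

C2 and C3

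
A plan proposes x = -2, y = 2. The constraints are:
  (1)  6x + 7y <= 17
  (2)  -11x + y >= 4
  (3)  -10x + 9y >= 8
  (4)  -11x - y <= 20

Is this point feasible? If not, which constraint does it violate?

feasible

(1): 2 ≤ 17 ✓
(2): 24 ≥ 4 ✓
(3): 38 ≥ 8 ✓
(4): 20 ≤ 20 ✓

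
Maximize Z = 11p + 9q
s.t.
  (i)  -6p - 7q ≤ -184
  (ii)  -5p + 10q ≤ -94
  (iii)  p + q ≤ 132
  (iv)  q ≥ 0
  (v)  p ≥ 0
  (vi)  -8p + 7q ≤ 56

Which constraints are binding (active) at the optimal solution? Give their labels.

Vertices and Z = 11p + 9q:
  (2498/95, 356/95) → Z = 30682/95
  (92/3, 0) → Z = 1012/3
  (1414/15, 566/15) → Z = 20648/15
  (132, 0) → Z = 1452

The maximum is at (132, 0). Substituting into each constraint, equality holds for (iii) and (iv); the remaining constraints have slack.

(iii) and (iv)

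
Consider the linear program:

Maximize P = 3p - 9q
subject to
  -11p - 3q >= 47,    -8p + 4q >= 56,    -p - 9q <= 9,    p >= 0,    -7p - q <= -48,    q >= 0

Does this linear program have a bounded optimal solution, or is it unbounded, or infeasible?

The boundaries -8p + 4q = 56 and -7p - q = -48 meet at (34/9, 194/9), but that point violates -11p - 3q ≥ 47. Every candidate vertex is excluded by some other constraint, so the feasible region is empty.

infeasible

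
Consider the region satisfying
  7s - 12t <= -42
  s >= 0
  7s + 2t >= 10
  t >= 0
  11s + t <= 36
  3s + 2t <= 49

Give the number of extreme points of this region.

5

Intersecting each pair of boundary lines and keeping only the points that satisfy every inequality leaves:
  (18/49, 26/7)
  (390/139, 714/139)
  (0, 5)
  (0, 49/2)
  (23/19, 431/19)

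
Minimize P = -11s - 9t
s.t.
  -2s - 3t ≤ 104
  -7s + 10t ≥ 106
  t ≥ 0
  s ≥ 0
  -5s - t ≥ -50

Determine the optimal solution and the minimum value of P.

Extreme points and P = -11s - 9t:
  (0, 53/5) → P = -477/5
  (394/57, 880/57) → P = -12254/57
  (0, 50) → P = -450

s = 0, t = 50, minimum P = -450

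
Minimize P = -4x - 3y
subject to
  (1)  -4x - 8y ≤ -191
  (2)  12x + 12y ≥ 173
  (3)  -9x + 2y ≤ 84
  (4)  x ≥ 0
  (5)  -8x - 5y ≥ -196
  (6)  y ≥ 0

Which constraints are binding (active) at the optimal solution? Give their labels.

Feasible corners and P = -4x - 3y:
  (0, 191/8) → P = -573/8
  (613/44, 186/11) → P = -1171/11
  (0, 196/5) → P = -588/5

The minimum is at (0, 196/5). Substituting into each constraint, equality holds for (4) and (5); the remaining constraints have slack.

(4) and (5)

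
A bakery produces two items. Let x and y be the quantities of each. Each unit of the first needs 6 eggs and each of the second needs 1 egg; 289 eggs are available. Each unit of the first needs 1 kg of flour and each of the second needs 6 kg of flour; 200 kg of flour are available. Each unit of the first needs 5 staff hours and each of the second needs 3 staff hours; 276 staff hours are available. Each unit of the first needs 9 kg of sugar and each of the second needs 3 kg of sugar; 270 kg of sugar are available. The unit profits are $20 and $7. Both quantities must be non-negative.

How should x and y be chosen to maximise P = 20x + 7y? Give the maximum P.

Corner points and P = 20x + 7y:
  (0, 0) → P = 0
  (0, 100/3) → P = 700/3
  (30, 0) → P = 600
  (20, 30) → P = 610

The binding constraints are x + 6y = 200 and 9x + 3y = 270.
Solving simultaneously gives x = 20, y = 30.

x = 20, y = 30, maximum P = 610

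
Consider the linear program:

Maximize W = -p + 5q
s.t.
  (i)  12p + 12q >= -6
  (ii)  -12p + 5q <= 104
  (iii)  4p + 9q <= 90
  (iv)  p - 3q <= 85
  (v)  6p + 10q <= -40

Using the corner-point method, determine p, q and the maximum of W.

Extreme points and W = -p + 5q:
  (167/8, -171/8) → W = -511/4
  (35/4, -37/4) → W = -55
  (365/14, -275/14) → W = -870/7

p = 35/4, q = -37/4, maximum W = -55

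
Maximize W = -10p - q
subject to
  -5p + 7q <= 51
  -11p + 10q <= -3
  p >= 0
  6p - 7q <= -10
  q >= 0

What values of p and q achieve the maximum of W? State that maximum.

Vertices and W = -10p - q:
  (59/3, 64/3) → W = -218
  (41, 256/7) → W = -3126/7
  (121/17, 128/17) → W = -1338/17

At the optimal vertex, -11p + 10q = -3 and 6p - 7q = -10.
Solving simultaneously gives p = 121/17, q = 128/17.

p = 121/17, q = 128/17, maximum W = -1338/17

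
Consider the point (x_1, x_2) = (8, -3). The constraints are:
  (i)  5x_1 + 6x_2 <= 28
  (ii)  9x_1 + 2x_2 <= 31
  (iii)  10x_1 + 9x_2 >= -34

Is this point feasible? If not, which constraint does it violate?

not feasible — violates (ii)

Constraint (ii): 9x_1 + 2x_2 = 66, which is not ≤ 31. All other constraints are satisfied.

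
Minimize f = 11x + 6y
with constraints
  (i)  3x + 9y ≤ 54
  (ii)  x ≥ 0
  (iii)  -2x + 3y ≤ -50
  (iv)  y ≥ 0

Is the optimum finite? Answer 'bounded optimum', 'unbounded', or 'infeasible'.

infeasible

The boundaries 3x + 9y = 54 and x = 0 meet at (0, 6), but that point violates -2x + 3y ≤ -50. Every candidate vertex is excluded by some other constraint, so the feasible region is empty.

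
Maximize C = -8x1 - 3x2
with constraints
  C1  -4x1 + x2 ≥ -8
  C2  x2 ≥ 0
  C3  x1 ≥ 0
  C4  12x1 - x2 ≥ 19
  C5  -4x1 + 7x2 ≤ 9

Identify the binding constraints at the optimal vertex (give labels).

C2 and C4

Feasible corners and C = -8x1 - 3x2:
  (2, 0) → C = -16
  (65/24, 17/6) → C = -181/6
  (19/12, 0) → C = -38/3
  (71/40, 23/10) → C = -211/10

The maximum is at (19/12, 0). Substituting into each constraint, equality holds for C2 and C4; the remaining constraints have slack.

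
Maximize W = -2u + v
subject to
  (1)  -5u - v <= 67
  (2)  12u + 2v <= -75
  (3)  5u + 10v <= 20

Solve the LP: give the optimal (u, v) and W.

The binding constraints are -5u - v = 67 and 5u + 10v = 20.
Solving simultaneously gives u = -46/3, v = 29/3.

u = -46/3, v = 29/3, maximum W = 121/3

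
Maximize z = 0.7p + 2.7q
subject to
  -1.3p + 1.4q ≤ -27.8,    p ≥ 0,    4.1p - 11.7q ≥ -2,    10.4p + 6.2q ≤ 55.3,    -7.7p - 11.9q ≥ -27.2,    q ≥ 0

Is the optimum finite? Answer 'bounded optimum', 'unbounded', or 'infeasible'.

infeasible

The boundaries -1.3p + 1.4q = -27.8 and p = 0 meet at (0, -139/7), but that point violates q ≥ 0. Every candidate vertex is excluded by some other constraint, so the feasible region is empty.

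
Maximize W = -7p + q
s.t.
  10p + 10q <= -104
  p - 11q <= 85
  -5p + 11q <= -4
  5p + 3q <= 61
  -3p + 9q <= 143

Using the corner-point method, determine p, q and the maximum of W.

p = -81/4, q = -421/44, maximum W = 1454/11

Corner points and W = -7p + q:
  (-49/20, -159/20) → W = 46/5
  (-69/10, -7/2) → W = 224/5
  (-81/4, -421/44) → W = 1454/11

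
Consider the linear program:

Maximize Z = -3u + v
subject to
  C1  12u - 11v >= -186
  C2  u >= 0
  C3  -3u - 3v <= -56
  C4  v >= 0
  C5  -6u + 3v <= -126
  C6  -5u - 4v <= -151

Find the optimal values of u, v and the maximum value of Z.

u = 319/13, v = 92/13, maximum Z = -865/13

Feasible corners and Z = -3u + v:
  (324/5, 438/5) → Z = -534/5
  (151/5, 0) → Z = -453/5
  (319/13, 92/13) → Z = -865/13
The feasible region is unbounded (it extends along (11, 12), (1, 0)), but Z strictly decreases along every unbounded feasible direction, so there is no improving ray and the maximum is attained at a vertex.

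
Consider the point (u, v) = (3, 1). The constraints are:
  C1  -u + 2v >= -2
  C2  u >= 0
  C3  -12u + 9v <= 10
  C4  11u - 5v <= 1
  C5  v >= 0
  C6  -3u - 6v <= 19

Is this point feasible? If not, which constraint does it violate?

not feasible — violates C4

Constraint C4: 11u - 5v = 28, which is not ≤ 1. All other constraints are satisfied.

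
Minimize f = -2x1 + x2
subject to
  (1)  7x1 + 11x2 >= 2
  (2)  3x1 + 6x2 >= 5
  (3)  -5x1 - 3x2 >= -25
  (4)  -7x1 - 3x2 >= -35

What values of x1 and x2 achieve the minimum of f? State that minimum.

x1 = 65/11, x2 = -70/33, minimum f = -460/33

Corner points and f = -2x1 + x2:
  (-43/9, 29/9) → f = 115/9
  (65/11, -70/33) → f = -460/33
  (5, 0) → f = -10
The feasible region is unbounded (it extends along (-11, 7), (-3, 5)), but f strictly increases along every unbounded feasible direction, so there is no improving ray and the minimum is attained at a vertex.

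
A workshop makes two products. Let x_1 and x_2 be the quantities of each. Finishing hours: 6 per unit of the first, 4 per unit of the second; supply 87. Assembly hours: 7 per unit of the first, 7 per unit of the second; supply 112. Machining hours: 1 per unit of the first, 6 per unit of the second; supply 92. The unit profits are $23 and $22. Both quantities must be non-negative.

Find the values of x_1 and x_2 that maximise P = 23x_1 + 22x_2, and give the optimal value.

Vertices and P = 23x_1 + 22x_2:
  (0, 0) → P = 0
  (0, 46/3) → P = 1012/3
  (29/2, 0) → P = 667/2
  (23/2, 9/2) → P = 727/2
  (4/5, 76/5) → P = 1764/5

x_1 = 23/2, x_2 = 9/2, maximum P = 727/2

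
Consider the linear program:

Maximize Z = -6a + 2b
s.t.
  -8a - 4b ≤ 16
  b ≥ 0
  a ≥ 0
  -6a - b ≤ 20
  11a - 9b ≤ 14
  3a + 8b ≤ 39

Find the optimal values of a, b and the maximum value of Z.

a = 0, b = 39/8, maximum Z = 39/4

Corner points and Z = -6a + 2b:
  (0, 0) → Z = 0
  (14/11, 0) → Z = -84/11
  (0, 39/8) → Z = 39/4
  (463/115, 387/115) → Z = -2004/115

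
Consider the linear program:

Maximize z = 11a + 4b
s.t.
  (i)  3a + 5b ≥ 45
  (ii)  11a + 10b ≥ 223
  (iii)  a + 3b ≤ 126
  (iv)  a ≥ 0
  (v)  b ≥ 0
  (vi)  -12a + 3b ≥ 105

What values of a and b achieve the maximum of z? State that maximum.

Feasible corners and z = 11a + 4b:
  (0, 42) → z = 168
  (21/13, 539/13) → z = 2387/13
  (0, 35) → z = 140

The binding constraints are a + 3b = 126 and -12a + 3b = 105.
Solving simultaneously gives a = 21/13, b = 539/13.

a = 21/13, b = 539/13, maximum z = 2387/13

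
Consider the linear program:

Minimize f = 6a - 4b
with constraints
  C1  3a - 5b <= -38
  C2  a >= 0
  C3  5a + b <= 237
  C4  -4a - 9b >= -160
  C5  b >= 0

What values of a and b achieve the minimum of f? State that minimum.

Corner points and f = 6a - 4b:
  (0, 38/5) → f = -152/5
  (458/47, 632/47) → f = 220/47
  (0, 160/9) → f = -640/9

a = 0, b = 160/9, minimum f = -640/9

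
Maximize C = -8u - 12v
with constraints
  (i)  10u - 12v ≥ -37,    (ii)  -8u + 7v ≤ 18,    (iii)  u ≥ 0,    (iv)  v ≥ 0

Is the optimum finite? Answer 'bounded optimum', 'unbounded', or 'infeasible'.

Feasible corners and C = -8u - 12v:
  (43/26, 58/13) → C = -868/13
  (0, 18/7) → C = -216/7
  (0, 0) → C = 0
The feasible region has finitely many vertices and no improving ray; the maximum is 0 at (0, 0).

bounded optimum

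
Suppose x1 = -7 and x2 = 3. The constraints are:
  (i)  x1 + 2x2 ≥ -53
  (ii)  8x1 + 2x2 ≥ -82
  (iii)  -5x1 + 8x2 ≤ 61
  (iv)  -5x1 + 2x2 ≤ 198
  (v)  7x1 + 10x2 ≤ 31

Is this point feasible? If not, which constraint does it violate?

feasible

(i): -1 ≥ -53 ✓
(ii): -50 ≥ -82 ✓
(iii): 59 ≤ 61 ✓
(iv): 41 ≤ 198 ✓
(v): -19 ≤ 31 ✓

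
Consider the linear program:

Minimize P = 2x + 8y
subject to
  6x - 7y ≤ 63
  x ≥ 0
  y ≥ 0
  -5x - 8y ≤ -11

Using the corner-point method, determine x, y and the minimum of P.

Corner points and P = 2x + 8y:
  (21/2, 0) → P = 21
  (0, 11/8) → P = 11
  (11/5, 0) → P = 22/5
The feasible region is unbounded (it extends along (0, 1), (7, 6)), but P strictly increases along every unbounded feasible direction, so there is no improving ray and the minimum is attained at a vertex.

x = 11/5, y = 0, minimum P = 22/5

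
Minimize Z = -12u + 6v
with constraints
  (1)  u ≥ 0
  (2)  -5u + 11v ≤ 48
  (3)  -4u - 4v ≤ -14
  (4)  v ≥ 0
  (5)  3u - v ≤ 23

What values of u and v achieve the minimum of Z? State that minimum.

Corner points and Z = -12u + 6v:
  (0, 48/11) → Z = 288/11
  (0, 7/2) → Z = 21
  (43/4, 37/4) → Z = -147/2
  (7/2, 0) → Z = -42
  (23/3, 0) → Z = -92

u = 23/3, v = 0, minimum Z = -92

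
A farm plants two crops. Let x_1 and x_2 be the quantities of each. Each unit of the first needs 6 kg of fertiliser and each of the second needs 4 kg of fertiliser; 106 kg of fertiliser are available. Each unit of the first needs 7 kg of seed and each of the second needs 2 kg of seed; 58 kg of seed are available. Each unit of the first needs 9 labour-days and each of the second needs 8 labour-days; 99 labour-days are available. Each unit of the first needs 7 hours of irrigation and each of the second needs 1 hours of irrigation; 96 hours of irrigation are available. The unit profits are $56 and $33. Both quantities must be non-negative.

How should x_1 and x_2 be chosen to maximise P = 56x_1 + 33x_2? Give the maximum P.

x_1 = 7, x_2 = 9/2, maximum P = 1081/2

Vertices and P = 56x_1 + 33x_2:
  (0, 0) → P = 0
  (0, 99/8) → P = 3267/8
  (58/7, 0) → P = 464
  (7, 9/2) → P = 1081/2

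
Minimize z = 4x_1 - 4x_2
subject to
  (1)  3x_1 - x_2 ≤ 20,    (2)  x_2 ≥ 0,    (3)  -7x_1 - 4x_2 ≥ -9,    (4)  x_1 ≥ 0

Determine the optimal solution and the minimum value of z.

Vertices and z = 4x_1 - 4x_2:
  (9/7, 0) → z = 36/7
  (0, 0) → z = 0
  (0, 9/4) → z = -9

At the optimal vertex, -7x_1 - 4x_2 = -9 and x_1 = 0.
Solving simultaneously gives x_1 = 0, x_2 = 9/4.

x_1 = 0, x_2 = 9/4, minimum z = -9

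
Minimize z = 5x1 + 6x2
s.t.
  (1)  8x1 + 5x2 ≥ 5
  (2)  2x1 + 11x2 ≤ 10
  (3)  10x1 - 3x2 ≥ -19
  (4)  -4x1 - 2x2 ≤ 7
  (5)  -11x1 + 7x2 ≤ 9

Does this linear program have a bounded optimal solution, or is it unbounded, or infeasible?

From the feasible point (5/78, 35/39), moving in the direction (5, -8) keeps every constraint satisfied while z decreases without bound.

unbounded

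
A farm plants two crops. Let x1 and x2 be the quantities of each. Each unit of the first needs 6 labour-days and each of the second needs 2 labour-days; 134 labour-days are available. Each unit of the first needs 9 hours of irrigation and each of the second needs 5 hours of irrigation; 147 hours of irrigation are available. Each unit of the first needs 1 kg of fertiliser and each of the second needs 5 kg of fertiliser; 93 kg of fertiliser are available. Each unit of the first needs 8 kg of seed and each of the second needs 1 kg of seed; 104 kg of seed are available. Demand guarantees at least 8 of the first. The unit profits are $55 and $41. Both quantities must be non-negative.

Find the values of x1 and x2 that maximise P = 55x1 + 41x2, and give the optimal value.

Extreme points and P = 55x1 + 41x2:
  (13, 0) → P = 715
  (8, 0) → P = 440
  (373/31, 240/31) → P = 30355/31
  (8, 15) → P = 1055

x1 = 8, x2 = 15, maximum P = 1055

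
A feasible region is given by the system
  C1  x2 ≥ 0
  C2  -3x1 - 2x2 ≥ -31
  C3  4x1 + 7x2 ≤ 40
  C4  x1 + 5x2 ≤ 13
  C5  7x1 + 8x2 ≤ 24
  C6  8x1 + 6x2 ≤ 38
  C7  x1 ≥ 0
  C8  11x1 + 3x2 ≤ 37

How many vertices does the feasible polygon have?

5

The feasible vertices (each the meet of two boundaries and inside every other half-plane) are:
  (0, 0)
  (37/11, 0)
  (16/27, 67/27)
  (0, 13/5)
  (224/67, 5/67)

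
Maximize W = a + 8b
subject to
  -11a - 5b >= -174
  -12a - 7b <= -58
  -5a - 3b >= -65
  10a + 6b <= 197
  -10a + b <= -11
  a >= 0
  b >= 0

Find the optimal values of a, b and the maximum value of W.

Extreme points and W = a + 8b:
  (135/82, 224/41) → W = 3719/82
  (29/6, 0) → W = 29/6
  (14/5, 17) → W = 694/5
  (13, 0) → W = 13

The binding constraints are -5a - 3b = -65 and -10a + b = -11.
Solving simultaneously gives a = 14/5, b = 17.

a = 14/5, b = 17, maximum W = 694/5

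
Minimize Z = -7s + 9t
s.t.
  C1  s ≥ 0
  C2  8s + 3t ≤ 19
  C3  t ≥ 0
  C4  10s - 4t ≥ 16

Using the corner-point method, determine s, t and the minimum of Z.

Corner points and Z = -7s + 9t:
  (19/8, 0) → Z = -133/8
  (2, 1) → Z = -5
  (8/5, 0) → Z = -56/5

s = 19/8, t = 0, minimum Z = -133/8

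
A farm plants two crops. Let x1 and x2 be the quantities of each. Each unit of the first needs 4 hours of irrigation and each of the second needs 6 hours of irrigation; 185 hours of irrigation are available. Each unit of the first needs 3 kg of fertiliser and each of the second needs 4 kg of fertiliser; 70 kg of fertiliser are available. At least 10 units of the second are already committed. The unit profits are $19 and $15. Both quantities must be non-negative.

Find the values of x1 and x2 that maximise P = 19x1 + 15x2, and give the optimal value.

x1 = 10, x2 = 10, maximum P = 340

Extreme points and P = 19x1 + 15x2:
  (0, 35/2) → P = 525/2
  (0, 10) → P = 150
  (10, 10) → P = 340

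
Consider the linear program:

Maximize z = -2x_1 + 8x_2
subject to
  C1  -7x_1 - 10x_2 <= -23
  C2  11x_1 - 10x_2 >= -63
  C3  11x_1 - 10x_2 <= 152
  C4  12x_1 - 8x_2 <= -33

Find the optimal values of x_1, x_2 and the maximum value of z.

Vertices and z = -2x_1 + 8x_2:
  (-20/9, 347/90) → z = 1588/45
  (-73/88, 507/176) → z = 1087/44
  (87/16, 393/32) → z = 699/8

x_1 = 87/16, x_2 = 393/32, maximum z = 699/8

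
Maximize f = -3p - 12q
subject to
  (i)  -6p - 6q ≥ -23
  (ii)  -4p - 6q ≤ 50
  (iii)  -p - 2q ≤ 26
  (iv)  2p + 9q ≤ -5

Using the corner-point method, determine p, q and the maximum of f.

p = 101/3, q = -179/6, maximum f = 257

Extreme points and f = -3p - 12q:
  (101/3, -179/6) → f = 257
  (79/14, -38/21) → f = 67/14
  (28, -27) → f = 240
  (-35/2, 10/3) → f = 25/2

The optimum lies where -6p - 6q = -23 and -p - 2q = 26.
Solving simultaneously gives p = 101/3, q = -179/6.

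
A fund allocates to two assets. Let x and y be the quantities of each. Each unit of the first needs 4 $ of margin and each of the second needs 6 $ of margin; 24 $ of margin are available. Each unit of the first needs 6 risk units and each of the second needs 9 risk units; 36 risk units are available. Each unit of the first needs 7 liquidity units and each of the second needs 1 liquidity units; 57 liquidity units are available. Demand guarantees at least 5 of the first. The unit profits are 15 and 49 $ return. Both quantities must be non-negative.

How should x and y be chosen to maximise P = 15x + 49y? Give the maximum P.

Corner points and P = 15x + 49y:
  (6, 0) → P = 90
  (5, 0) → P = 75
  (5, 2/3) → P = 323/3

x = 5, y = 2/3, maximum P = 323/3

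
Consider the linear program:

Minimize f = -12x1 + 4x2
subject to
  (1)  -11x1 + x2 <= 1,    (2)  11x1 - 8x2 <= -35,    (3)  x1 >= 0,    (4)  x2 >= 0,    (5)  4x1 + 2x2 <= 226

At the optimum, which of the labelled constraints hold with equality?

(2) and (5)

Corner points and f = -12x1 + 4x2:
  (27/77, 34/7) → f = 1172/77
  (112/13, 1245/13) → f = 3636/13
  (869/27, 1313/27) → f = -5176/27

The minimum is at (869/27, 1313/27). Substituting into each constraint, equality holds for (2) and (5); the remaining constraints have slack.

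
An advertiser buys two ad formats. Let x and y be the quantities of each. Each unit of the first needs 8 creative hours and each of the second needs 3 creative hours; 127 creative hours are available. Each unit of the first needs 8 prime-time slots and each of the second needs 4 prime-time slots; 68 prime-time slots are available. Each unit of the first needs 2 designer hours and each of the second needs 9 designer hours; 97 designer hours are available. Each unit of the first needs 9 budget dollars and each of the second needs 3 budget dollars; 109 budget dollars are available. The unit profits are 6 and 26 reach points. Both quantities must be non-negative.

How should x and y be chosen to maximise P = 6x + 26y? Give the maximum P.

Extreme points and P = 6x + 26y:
  (0, 0) → P = 0
  (0, 97/9) → P = 2522/9
  (17/2, 0) → P = 51
  (7/2, 10) → P = 281

The optimum lies where 8x + 4y = 68 and 2x + 9y = 97.
Solving simultaneously gives x = 7/2, y = 10.

x = 7/2, y = 10, maximum P = 281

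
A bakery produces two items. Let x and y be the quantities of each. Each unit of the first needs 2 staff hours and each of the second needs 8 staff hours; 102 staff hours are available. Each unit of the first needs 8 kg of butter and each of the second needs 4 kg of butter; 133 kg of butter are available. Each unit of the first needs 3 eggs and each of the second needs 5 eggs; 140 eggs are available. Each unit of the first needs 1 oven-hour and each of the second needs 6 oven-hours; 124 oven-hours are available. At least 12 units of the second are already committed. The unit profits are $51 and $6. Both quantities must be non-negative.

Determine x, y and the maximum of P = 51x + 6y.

x = 3, y = 12, maximum P = 225

Vertices and P = 51x + 6y:
  (0, 51/4) → P = 153/2
  (0, 12) → P = 72
  (3, 12) → P = 225

At the optimal vertex, 2x + 8y = 102 and y = 12.
Solving simultaneously gives x = 3, y = 12.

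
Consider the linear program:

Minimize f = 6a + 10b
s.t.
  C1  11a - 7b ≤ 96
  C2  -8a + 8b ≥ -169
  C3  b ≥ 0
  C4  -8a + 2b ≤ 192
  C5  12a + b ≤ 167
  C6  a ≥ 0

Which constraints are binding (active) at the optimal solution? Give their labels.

C3 and C6

Corner points and f = 6a + 10b:
  (96/11, 0) → f = 576/11
  (253/19, 137/19) → f = 152
  (0, 0) → f = 0
  (71/16, 455/4) → f = 9313/8
  (0, 96) → f = 960

The minimum is at (0, 0). Substituting into each constraint, equality holds for C3 and C6; the remaining constraints have slack.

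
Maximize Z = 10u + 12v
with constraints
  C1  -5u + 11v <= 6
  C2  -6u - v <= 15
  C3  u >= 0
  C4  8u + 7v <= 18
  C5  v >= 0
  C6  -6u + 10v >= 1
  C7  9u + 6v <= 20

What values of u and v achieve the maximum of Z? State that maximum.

u = 52/41, v = 46/41, maximum Z = 1072/41

Extreme points and Z = 10u + 12v:
  (0, 6/11) → Z = 72/11
  (52/41, 46/41) → Z = 1072/41
  (0, 1/10) → Z = 6/5
  (173/122, 58/61) → Z = 1561/61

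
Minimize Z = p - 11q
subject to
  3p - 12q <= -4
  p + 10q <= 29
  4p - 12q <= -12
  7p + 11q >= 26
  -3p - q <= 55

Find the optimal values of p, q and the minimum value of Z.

p = -1, q = 3, minimum Z = -34

Corner points and Z = p - 11q:
  (57/13, 32/13) → Z = -295/13
  (-1, 3) → Z = -34
  (45/32, 47/32) → Z = -59/4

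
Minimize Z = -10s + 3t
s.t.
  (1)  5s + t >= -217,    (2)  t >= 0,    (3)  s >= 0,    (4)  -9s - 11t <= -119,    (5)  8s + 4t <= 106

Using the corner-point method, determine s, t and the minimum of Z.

s = 53/4, t = 0, minimum Z = -265/2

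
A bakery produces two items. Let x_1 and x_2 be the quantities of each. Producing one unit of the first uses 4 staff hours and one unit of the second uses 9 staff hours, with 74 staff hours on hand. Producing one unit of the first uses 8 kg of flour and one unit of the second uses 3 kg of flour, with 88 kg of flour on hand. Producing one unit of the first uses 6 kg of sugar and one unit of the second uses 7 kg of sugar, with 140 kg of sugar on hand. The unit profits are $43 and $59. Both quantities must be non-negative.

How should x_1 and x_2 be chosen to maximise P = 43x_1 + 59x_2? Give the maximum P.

x_1 = 19/2, x_2 = 4, maximum P = 1289/2

Vertices and P = 43x_1 + 59x_2:
  (0, 0) → P = 0
  (0, 74/9) → P = 4366/9
  (11, 0) → P = 473
  (19/2, 4) → P = 1289/2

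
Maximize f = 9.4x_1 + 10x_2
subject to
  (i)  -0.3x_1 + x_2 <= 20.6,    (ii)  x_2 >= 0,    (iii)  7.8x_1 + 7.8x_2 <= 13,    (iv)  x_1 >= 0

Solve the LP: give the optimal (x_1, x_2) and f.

Feasible corners and f = 9.4x_1 + 10x_2:
  (5/3, 0) → f = 47/3
  (0, 0) → f = 0
  (0, 5/3) → f = 50/3

The optimum lies where 7.8x_1 + 7.8x_2 = 13 and x_1 = 0.
Solving simultaneously gives x_1 = 0, x_2 = 5/3.

x_1 = 0, x_2 = 5/3, maximum f = 50/3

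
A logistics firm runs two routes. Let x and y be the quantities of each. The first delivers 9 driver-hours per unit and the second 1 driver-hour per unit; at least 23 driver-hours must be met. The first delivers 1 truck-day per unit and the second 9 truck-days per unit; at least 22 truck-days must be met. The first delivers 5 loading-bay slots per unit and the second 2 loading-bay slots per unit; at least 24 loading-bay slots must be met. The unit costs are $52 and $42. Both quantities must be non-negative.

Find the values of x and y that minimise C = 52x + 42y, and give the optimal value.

Vertices and C = 52x + 42y:
  (0, 23) → C = 966
  (22, 0) → C = 1144
  (22/13, 101/13) → C = 5386/13
  (4, 2) → C = 292
The feasible region is unbounded (it extends along (0, 1), (1, 0)), but C strictly increases along every unbounded feasible direction, so there is no improving ray and the minimum is attained at a vertex.

The binding constraints are x + 9y = 22 and 5x + 2y = 24.
Solving simultaneously gives x = 4, y = 2.

x = 4, y = 2, minimum C = 292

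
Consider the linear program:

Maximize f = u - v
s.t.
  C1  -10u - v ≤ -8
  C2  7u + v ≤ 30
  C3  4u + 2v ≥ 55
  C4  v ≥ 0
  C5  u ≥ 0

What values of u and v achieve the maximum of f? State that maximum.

Corner points and f = u - v:
  (1/2, 53/2) → f = -26
  (0, 30) → f = -30
  (0, 55/2) → f = -55/2

The binding constraints are 7u + v = 30 and 4u + 2v = 55.
Solving simultaneously gives u = 1/2, v = 53/2.

u = 1/2, v = 53/2, maximum f = -26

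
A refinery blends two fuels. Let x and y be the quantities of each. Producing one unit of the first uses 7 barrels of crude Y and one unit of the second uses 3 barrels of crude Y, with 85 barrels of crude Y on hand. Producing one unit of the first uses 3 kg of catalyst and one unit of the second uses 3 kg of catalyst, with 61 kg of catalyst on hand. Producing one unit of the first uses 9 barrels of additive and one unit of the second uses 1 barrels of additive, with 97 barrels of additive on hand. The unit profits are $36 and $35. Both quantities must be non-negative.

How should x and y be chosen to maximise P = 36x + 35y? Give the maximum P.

Vertices and P = 36x + 35y:
  (0, 0) → P = 0
  (0, 61/3) → P = 2135/3
  (97/9, 0) → P = 388
  (6, 43/3) → P = 2153/3
  (103/10, 43/10) → P = 5213/10

At the optimal vertex, 7x + 3y = 85 and 3x + 3y = 61.
Solving simultaneously gives x = 6, y = 43/3.

x = 6, y = 43/3, maximum P = 2153/3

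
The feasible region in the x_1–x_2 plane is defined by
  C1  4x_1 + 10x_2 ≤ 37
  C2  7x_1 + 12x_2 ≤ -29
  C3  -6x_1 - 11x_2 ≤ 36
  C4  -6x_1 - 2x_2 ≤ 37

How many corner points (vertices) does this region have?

3

Of the 6 pairwise boundary intersections, those satisfying every inequality are:
  (113/5, -78/5)
  (-193/29, 85/58)
  (-335/54, 1/9)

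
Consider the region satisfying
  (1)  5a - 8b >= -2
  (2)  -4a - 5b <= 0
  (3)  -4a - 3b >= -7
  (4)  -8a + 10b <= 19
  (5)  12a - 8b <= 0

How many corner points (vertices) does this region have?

3

Pairwise boundary intersections that survive every other constraint:
  (-10/57, 8/57)
  (2/7, 3/7)
  (0, 0)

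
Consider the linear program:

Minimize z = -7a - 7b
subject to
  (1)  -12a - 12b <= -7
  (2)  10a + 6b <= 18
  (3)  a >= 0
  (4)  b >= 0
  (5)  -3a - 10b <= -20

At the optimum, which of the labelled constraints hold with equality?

Extreme points and z = -7a - 7b:
  (0, 3) → z = -21
  (30/41, 73/41) → z = -721/41
  (0, 2) → z = -14

The minimum is at (0, 3). Substituting into each constraint, equality holds for (2) and (3); the remaining constraints have slack.

(2) and (3)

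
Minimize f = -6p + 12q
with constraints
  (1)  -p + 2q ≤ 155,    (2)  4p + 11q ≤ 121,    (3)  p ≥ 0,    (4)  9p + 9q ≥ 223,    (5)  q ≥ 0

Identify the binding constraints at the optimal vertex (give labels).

(2) and (5)

Corner points and f = -6p + 12q:
  (1364/63, 197/63) → f = -1940/21
  (121/4, 0) → f = -363/2
  (223/9, 0) → f = -446/3

The minimum is at (121/4, 0). Substituting into each constraint, equality holds for (2) and (5); the remaining constraints have slack.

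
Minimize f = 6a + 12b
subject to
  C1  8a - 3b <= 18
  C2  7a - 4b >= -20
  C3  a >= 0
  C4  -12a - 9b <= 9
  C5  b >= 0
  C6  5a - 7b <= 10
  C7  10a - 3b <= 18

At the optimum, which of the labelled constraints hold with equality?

Vertices and f = 6a + 12b:
  (0, 5) → f = 60
  (132/19, 326/19) → f = 4704/19
  (0, 0) → f = 0
  (9/5, 0) → f = 54/5

The minimum is at (0, 0). Substituting into each constraint, equality holds for C3 and C5; the remaining constraints have slack.

C3 and C5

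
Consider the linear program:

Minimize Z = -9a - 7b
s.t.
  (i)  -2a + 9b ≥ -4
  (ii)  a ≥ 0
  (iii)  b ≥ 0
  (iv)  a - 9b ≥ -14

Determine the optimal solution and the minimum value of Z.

a = 18, b = 32/9, minimum Z = -1682/9

Extreme points and Z = -9a - 7b:
  (2, 0) → Z = -18
  (18, 32/9) → Z = -1682/9
  (0, 0) → Z = 0
  (0, 14/9) → Z = -98/9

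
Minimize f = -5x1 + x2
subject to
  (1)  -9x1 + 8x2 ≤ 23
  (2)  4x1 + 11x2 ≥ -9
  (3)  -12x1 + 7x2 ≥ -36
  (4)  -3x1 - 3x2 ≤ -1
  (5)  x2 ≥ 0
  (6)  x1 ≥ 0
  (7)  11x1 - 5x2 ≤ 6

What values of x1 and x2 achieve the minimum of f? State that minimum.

Vertices and f = -5x1 + x2:
  (0, 23/8) → f = 23/8
  (163/43, 307/43) → f = -508/43
  (1/3, 0) → f = -5/3
  (0, 1/3) → f = 1/3
  (6/11, 0) → f = -30/11

x1 = 163/43, x2 = 307/43, minimum f = -508/43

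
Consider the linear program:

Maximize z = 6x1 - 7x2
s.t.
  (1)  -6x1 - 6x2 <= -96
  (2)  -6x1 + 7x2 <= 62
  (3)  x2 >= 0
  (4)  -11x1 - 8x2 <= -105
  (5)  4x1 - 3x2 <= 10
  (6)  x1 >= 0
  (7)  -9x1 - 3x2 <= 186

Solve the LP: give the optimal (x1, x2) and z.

x1 = 58/7, x2 = 54/7, maximum z = -30/7

The binding constraints are -6x1 - 6x2 = -96 and 4x1 - 3x2 = 10.
Solving simultaneously gives x1 = 58/7, x2 = 54/7.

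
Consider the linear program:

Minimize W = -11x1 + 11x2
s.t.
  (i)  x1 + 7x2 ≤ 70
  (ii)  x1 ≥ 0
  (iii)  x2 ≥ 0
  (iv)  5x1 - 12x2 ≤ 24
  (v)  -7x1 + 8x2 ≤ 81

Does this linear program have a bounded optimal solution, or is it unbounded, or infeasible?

Extreme points and W = -11x1 + 11x2:
  (0, 10) → W = 110
  (1008/47, 326/47) → W = -7502/47
  (0, 0) → W = 0
  (24/5, 0) → W = -264/5
The feasible region has finitely many vertices and no improving ray; the minimum is -7502/47 at (1008/47, 326/47).

bounded optimum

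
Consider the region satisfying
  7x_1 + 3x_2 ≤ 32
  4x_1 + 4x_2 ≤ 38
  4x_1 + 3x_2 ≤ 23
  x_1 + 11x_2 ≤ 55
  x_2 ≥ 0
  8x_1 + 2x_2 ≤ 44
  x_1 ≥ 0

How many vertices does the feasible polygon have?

5

Intersecting each pair of boundary lines and keeping only the points that satisfy every inequality leaves:
  (3, 11/3)
  (32/7, 0)
  (88/41, 197/41)
  (0, 5)
  (0, 0)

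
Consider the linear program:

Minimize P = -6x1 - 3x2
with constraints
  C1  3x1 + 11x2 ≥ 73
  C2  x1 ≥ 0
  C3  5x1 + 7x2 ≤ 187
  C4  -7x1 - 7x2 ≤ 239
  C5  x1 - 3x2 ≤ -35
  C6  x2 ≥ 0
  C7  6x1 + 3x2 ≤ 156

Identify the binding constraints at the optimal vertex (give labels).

Feasible corners and P = -6x1 - 3x2:
  (0, 187/7) → P = -561/7
  (0, 35/3) → P = -35
  (158/11, 181/11) → P = -1491/11

The minimum is at (158/11, 181/11). Substituting into each constraint, equality holds for C3 and C5; the remaining constraints have slack.

C3 and C5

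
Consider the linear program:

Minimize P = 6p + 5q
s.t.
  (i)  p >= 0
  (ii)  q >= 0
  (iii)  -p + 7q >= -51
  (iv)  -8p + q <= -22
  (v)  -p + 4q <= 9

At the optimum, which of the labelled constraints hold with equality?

(ii) and (iv)

Vertices and P = 6p + 5q:
  (51, 0) → P = 306
  (11/4, 0) → P = 33/2
  (97/31, 94/31) → P = 1052/31
The feasible region is unbounded (it extends along (7, 1), (4, 1)), but P strictly increases along every unbounded feasible direction, so there is no improving ray and the minimum is attained at a vertex.

The minimum is at (11/4, 0). Substituting into each constraint, equality holds for (ii) and (iv); the remaining constraints have slack.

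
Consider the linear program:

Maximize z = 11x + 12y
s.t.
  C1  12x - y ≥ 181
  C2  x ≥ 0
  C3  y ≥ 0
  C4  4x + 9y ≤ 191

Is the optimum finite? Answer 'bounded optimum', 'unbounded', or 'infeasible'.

Feasible corners and z = 11x + 12y:
  (181/12, 0) → z = 1991/12
  (65/4, 14) → z = 1387/4
  (191/4, 0) → z = 2101/4
The feasible region has finitely many vertices and no improving ray; the maximum is 2101/4 at (191/4, 0).

bounded optimum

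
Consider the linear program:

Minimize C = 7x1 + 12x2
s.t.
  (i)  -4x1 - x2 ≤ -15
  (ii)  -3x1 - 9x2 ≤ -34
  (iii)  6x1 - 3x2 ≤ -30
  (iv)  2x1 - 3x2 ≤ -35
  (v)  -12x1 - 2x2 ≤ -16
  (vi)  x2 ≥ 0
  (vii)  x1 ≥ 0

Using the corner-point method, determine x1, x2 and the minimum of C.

The feasible region is unbounded (it extends along (0, 1), (1, 2)), but C strictly increases along every unbounded feasible direction, so there is no improving ray and the minimum is attained at a vertex.

The optimum lies where -4x1 - x2 = -15 and 2x1 - 3x2 = -35.
Solving simultaneously gives x1 = 5/7, x2 = 85/7.

x1 = 5/7, x2 = 85/7, minimum C = 1055/7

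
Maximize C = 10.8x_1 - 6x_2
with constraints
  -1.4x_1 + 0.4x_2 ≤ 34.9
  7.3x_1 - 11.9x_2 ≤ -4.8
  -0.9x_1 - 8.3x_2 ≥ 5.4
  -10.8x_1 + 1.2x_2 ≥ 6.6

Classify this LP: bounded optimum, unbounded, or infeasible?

bounded optimum

Vertices and C = 10.8x_1 - 6x_2:
  (-41339/1374, -24805/1374) → C = -248026/1145
  (-29183/1198, 2385/1198) → C = -823716/2995
  (-1041/713, -351/713) → C = -45684/3565
The feasible region has finitely many vertices and no improving ray; the maximum is -45684/3565 at (-1041/713, -351/713).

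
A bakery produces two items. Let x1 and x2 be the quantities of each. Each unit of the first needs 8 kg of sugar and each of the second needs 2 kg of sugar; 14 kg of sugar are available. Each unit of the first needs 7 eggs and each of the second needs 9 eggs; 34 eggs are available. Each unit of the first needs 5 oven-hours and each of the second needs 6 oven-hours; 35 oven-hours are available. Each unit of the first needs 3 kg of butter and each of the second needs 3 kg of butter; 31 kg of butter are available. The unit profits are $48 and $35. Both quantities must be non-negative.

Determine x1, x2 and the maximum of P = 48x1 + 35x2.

Vertices and P = 48x1 + 35x2:
  (0, 0) → P = 0
  (0, 34/9) → P = 1190/9
  (7/4, 0) → P = 84
  (1, 3) → P = 153

At the optimal vertex, 8x1 + 2x2 = 14 and 7x1 + 9x2 = 34.
Solving simultaneously gives x1 = 1, x2 = 3.

x1 = 1, x2 = 3, maximum P = 153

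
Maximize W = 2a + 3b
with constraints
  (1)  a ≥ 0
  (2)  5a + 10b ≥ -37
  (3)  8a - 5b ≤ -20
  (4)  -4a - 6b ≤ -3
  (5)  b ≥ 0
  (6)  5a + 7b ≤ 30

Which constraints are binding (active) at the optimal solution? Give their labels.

(1) and (6)

Vertices and W = 2a + 3b:
  (0, 4) → W = 12
  (0, 30/7) → W = 90/7
  (10/81, 340/81) → W = 1040/81

The maximum is at (0, 30/7). Substituting into each constraint, equality holds for (1) and (6); the remaining constraints have slack.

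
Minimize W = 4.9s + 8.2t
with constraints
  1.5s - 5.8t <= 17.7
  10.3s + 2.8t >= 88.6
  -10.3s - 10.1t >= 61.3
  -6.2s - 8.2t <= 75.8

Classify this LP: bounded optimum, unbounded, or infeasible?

The boundaries 1.5s - 5.8t = 17.7 and 10.3s + 2.8t = 88.6 meet at (28172/3197, -4941/6394), but that point violates -10.3s - 10.1t ≥ 61.3. Every candidate vertex is excluded by some other constraint, so the feasible region is empty.

infeasible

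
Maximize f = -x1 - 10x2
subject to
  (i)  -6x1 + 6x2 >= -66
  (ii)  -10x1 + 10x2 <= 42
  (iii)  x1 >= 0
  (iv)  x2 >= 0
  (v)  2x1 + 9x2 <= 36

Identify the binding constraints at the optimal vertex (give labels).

(iii) and (iv)

Vertices and f = -x1 - 10x2:
  (11, 0) → f = -11
  (135/11, 14/11) → f = -25
  (0, 0) → f = 0
  (0, 4) → f = -40

The maximum is at (0, 0). Substituting into each constraint, equality holds for (iii) and (iv); the remaining constraints have slack.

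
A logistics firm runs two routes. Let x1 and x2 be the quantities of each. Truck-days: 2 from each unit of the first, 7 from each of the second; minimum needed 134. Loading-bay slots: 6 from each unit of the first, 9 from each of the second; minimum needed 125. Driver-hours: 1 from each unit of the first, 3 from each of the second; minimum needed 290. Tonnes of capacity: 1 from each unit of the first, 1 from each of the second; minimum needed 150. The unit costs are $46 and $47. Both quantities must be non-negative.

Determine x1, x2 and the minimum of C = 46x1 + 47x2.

x1 = 80, x2 = 70, minimum C = 6970

The feasible region is unbounded (it extends along (0, 1), (1, 0)), but C strictly increases along every unbounded feasible direction, so there is no improving ray and the minimum is attained at a vertex.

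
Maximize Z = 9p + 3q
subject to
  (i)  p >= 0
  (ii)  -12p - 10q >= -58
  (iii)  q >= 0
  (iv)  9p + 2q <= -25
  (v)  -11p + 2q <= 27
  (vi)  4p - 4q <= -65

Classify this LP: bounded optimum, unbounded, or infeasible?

The boundaries -11p + 2q = 27 and 4p - 4q = -65 meet at (11/18, 607/36), but that point violates -12p - 10q ≥ -58. Every candidate vertex is excluded by some other constraint, so the feasible region is empty.

infeasible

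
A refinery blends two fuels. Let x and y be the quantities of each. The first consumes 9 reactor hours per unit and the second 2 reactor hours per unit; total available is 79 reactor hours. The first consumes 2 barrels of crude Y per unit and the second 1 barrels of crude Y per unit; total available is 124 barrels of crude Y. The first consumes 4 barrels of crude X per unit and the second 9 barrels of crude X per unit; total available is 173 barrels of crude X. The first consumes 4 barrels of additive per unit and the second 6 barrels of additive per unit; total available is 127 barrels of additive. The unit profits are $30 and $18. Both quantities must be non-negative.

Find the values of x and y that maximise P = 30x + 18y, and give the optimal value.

x = 5, y = 17, maximum P = 456

Extreme points and P = 30x + 18y:
  (0, 0) → P = 0
  (0, 173/9) → P = 346
  (79/9, 0) → P = 790/3
  (5, 17) → P = 456

The binding constraints are 9x + 2y = 79 and 4x + 9y = 173.
Solving simultaneously gives x = 5, y = 17.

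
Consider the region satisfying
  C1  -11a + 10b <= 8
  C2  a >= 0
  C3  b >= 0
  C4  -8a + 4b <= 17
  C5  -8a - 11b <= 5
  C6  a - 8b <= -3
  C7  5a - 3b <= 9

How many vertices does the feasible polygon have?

4

Intersecting each pair of boundary lines and keeping only the points that satisfy every inequality leaves:
  (0, 4/5)
  (114/17, 139/17)
  (0, 3/8)
  (81/37, 24/37)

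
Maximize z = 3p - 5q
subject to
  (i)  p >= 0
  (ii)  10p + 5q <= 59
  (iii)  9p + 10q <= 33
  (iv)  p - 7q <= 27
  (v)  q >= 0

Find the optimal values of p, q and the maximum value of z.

Feasible corners and z = 3p - 5q:
  (0, 33/10) → z = -33/2
  (0, 0) → z = 0
  (11/3, 0) → z = 11

The optimum lies where 9p + 10q = 33 and q = 0.
Solving simultaneously gives p = 11/3, q = 0.

p = 11/3, q = 0, maximum z = 11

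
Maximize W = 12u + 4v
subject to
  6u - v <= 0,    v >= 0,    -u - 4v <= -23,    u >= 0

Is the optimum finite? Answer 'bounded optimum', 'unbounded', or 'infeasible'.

From the feasible point (23/25, 138/25), moving in the direction (0, 1) keeps every constraint satisfied while W increases without bound.

unbounded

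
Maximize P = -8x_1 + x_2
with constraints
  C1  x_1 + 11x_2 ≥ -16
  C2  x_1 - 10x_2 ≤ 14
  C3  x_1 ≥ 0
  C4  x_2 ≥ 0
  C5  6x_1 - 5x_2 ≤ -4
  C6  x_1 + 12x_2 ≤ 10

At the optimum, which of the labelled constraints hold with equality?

Extreme points and P = -8x_1 + x_2:
  (0, 4/5) → P = 4/5
  (0, 5/6) → P = 5/6
  (2/77, 64/77) → P = 48/77

The maximum is at (0, 5/6). Substituting into each constraint, equality holds for C3 and C6; the remaining constraints have slack.

C3 and C6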